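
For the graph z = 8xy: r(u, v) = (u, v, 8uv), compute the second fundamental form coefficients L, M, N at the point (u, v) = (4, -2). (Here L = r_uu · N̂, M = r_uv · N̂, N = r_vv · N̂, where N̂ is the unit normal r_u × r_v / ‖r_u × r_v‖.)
L = 0;  M = 8*sqrt(1281)/1281;  N = 0

Compute the unit normal N̂(u, v) = (-8*v/sqrt(64*u^2 + 64*v^2 + 1), -8*u/sqrt(64*u^2 + 64*v^2 + 1), 1/sqrt(64*u^2 + 64*v^2 + 1)), and the second partials r_uu, r_uv, r_vv. Take dot products:
  L(u, v) = r_uu · N̂ = 0,
  M(u, v) = r_uv · N̂ = 8/sqrt(64*u^2 + 64*v^2 + 1),
  N(u, v) = r_vv · N̂ = 0.
Evaluating at (u, v) = (4, -2):
  L = 0, M = 8*sqrt(1281)/1281, N = 0.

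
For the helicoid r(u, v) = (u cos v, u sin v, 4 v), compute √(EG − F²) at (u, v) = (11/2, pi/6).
√(EG − F²)|_{(11/2, pi/6)} = sqrt(185)/2

E = 1, F = 0, G = u^2 + 16; EG − F² = u^2 + 16; √(EG − F²) = sqrt(u^2 + 16). At the given point: sqrt(185)/2.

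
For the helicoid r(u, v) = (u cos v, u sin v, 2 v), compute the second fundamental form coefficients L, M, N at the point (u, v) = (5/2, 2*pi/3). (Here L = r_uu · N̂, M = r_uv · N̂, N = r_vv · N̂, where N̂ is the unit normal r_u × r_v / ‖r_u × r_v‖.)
L = 0;  M = -4*sqrt(41)/41;  N = 0

Compute the unit normal N̂(u, v) = (2*sin(v)/sqrt(u^2 + 4), -2*cos(v)/sqrt(u^2 + 4), u/sqrt(u^2 + 4)), and the second partials r_uu, r_uv, r_vv. Take dot products:
  L(u, v) = r_uu · N̂ = 0,
  M(u, v) = r_uv · N̂ = -2/sqrt(u^2 + 4),
  N(u, v) = r_vv · N̂ = 0.
Evaluating at (u, v) = (5/2, 2*pi/3):
  L = 0, M = -4*sqrt(41)/41, N = 0.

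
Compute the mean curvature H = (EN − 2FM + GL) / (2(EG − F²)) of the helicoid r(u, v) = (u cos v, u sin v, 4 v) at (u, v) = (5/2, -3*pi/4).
H = 0

With E = 1, F = 0, G = u^2 + 16, L = 0, M = -4/sqrt(u^2 + 16), N = 0, assemble
  H = (EN − 2FM + GL) / (2(EG − F²)) = 0.
At (u, v) = (5/2, -3*pi/4): H = 0.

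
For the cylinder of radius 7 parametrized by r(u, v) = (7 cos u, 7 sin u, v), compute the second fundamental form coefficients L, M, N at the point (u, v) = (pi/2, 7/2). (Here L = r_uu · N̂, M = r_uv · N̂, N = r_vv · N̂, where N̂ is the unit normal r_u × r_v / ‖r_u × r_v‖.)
L = -7;  M = 0;  N = 0

Compute the unit normal N̂(u, v) = (cos(u), sin(u), 0), and the second partials r_uu, r_uv, r_vv. Take dot products:
  L(u, v) = r_uu · N̂ = -7,
  M(u, v) = r_uv · N̂ = 0,
  N(u, v) = r_vv · N̂ = 0.
Evaluating at (u, v) = (pi/2, 7/2):
  L = -7, M = 0, N = 0.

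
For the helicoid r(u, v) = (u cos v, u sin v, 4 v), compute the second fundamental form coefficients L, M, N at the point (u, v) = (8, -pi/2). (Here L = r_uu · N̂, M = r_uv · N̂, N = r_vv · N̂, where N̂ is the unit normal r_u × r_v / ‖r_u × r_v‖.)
L = 0;  M = -sqrt(5)/5;  N = 0

Compute the unit normal N̂(u, v) = (4*sin(v)/sqrt(u^2 + 16), -4*cos(v)/sqrt(u^2 + 16), u/sqrt(u^2 + 16)), and the second partials r_uu, r_uv, r_vv. Take dot products:
  L(u, v) = r_uu · N̂ = 0,
  M(u, v) = r_uv · N̂ = -4/sqrt(u^2 + 16),
  N(u, v) = r_vv · N̂ = 0.
Evaluating at (u, v) = (8, -pi/2):
  L = 0, M = -sqrt(5)/5, N = 0.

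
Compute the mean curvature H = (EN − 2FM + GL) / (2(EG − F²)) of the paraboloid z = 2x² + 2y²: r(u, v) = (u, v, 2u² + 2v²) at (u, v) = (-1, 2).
H = 164/729

With E = 16*u^2 + 1, F = 16*u*v, G = 16*v^2 + 1, L = 4/sqrt(16*u^2 + 16*v^2 + 1), M = 0, N = 4/sqrt(16*u^2 + 16*v^2 + 1), assemble
  H = (EN − 2FM + GL) / (2(EG − F²)) = 4*(8*u^2 + 8*v^2 + 1)/(16*u^2 + 16*v^2 + 1)^(3/2).
At (u, v) = (-1, 2): H = 164/729.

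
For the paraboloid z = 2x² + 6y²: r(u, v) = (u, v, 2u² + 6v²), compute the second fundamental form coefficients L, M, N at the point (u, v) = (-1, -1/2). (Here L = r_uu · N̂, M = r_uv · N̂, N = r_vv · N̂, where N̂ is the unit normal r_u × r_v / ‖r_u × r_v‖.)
L = 4*sqrt(53)/53;  M = 0;  N = 12*sqrt(53)/53

Compute the unit normal N̂(u, v) = (-4*u/sqrt(16*u^2 + 144*v^2 + 1), -12*v/sqrt(16*u^2 + 144*v^2 + 1), 1/sqrt(16*u^2 + 144*v^2 + 1)), and the second partials r_uu, r_uv, r_vv. Take dot products:
  L(u, v) = r_uu · N̂ = 4/sqrt(16*u^2 + 144*v^2 + 1),
  M(u, v) = r_uv · N̂ = 0,
  N(u, v) = r_vv · N̂ = 12/sqrt(16*u^2 + 144*v^2 + 1).
Evaluating at (u, v) = (-1, -1/2):
  L = 4*sqrt(53)/53, M = 0, N = 12*sqrt(53)/53.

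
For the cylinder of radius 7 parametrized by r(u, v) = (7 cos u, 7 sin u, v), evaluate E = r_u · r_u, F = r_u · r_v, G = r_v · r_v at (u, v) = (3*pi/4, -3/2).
E = 49;  F = 0;  G = 1

Partials: r_u = (-7*sin(u), 7*cos(u), 0), r_v = (0, 0, 1). As functions of (u, v):
  E = r_u · r_u = 49,
  F = r_u · r_v = 0,
  G = r_v · r_v = 1.
Evaluating at (u, v) = (3*pi/4, -3/2): E = 49, F = 0, G = 1.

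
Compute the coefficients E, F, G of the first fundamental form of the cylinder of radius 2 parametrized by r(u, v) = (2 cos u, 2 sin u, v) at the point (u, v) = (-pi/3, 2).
E = 4;  F = 0;  G = 1

Partials: r_u = (-2*sin(u), 2*cos(u), 0), r_v = (0, 0, 1). As functions of (u, v):
  E = r_u · r_u = 4,
  F = r_u · r_v = 0,
  G = r_v · r_v = 1.
Evaluating at (u, v) = (-pi/3, 2): E = 4, F = 0, G = 1.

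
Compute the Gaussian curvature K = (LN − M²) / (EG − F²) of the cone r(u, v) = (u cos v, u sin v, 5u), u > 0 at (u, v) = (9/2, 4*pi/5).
K = 0

Coefficients of the first fundamental form: E = 26, F = 0, G = u^2.
Coefficients of the second fundamental form: L = 0, M = 0, N = 5*sqrt(26)*u^2/(26*Abs(u)).
Assemble K = (LN − M²)/(EG − F²) = 0. At (u, v) = (9/2, 4*pi/5): K = 0.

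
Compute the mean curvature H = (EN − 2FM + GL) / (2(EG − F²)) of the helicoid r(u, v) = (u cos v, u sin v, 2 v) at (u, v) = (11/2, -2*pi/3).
H = 0

With E = 1, F = 0, G = u^2 + 4, L = 0, M = -2/sqrt(u^2 + 4), N = 0, assemble
  H = (EN − 2FM + GL) / (2(EG − F²)) = 0.
At (u, v) = (11/2, -2*pi/3): H = 0.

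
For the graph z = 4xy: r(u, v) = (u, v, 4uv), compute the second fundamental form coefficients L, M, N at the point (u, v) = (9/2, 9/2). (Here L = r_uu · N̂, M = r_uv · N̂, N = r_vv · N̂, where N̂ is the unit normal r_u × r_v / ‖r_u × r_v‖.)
L = 0;  M = 4*sqrt(649)/649;  N = 0

Compute the unit normal N̂(u, v) = (-4*v/sqrt(16*u^2 + 16*v^2 + 1), -4*u/sqrt(16*u^2 + 16*v^2 + 1), 1/sqrt(16*u^2 + 16*v^2 + 1)), and the second partials r_uu, r_uv, r_vv. Take dot products:
  L(u, v) = r_uu · N̂ = 0,
  M(u, v) = r_uv · N̂ = 4/sqrt(16*u^2 + 16*v^2 + 1),
  N(u, v) = r_vv · N̂ = 0.
Evaluating at (u, v) = (9/2, 9/2):
  L = 0, M = 4*sqrt(649)/649, N = 0.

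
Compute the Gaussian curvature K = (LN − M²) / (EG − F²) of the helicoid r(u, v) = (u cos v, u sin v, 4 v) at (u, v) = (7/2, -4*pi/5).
K = -256/12769

Coefficients of the first fundamental form: E = 1, F = 0, G = u^2 + 16.
Coefficients of the second fundamental form: L = 0, M = -4/sqrt(u^2 + 16), N = 0.
Assemble K = (LN − M²)/(EG − F²) = -16/(u^2 + 16)^2. At (u, v) = (7/2, -4*pi/5): K = -256/12769.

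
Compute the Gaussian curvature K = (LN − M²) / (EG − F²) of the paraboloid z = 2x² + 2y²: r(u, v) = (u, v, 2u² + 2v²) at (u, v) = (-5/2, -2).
K = 16/27225

Coefficients of the first fundamental form: E = 16*u^2 + 1, F = 16*u*v, G = 16*v^2 + 1.
Coefficients of the second fundamental form: L = 4/sqrt(16*u^2 + 16*v^2 + 1), M = 0, N = 4/sqrt(16*u^2 + 16*v^2 + 1).
Assemble K = (LN − M²)/(EG − F²) = 16/(256*u^4 + 512*u^2*v^2 + 32*u^2 + 256*v^4 + 32*v^2 + 1). At (u, v) = (-5/2, -2): K = 16/27225.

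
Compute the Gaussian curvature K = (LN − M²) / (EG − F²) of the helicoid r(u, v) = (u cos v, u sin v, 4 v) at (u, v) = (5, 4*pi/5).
K = -16/1681

Coefficients of the first fundamental form: E = 1, F = 0, G = u^2 + 16.
Coefficients of the second fundamental form: L = 0, M = -4/sqrt(u^2 + 16), N = 0.
Assemble K = (LN − M²)/(EG − F²) = -16/(u^2 + 16)^2. At (u, v) = (5, 4*pi/5): K = -16/1681.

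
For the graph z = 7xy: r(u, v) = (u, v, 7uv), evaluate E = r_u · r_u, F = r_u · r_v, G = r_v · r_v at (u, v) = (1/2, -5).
E = 1226;  F = -245/2;  G = 53/4

Partials: r_u = (1, 0, 7*v), r_v = (0, 1, 7*u). As functions of (u, v):
  E = r_u · r_u = 49*v^2 + 1,
  F = r_u · r_v = 49*u*v,
  G = r_v · r_v = 49*u^2 + 1.
Evaluating at (u, v) = (1/2, -5): E = 1226, F = -245/2, G = 53/4.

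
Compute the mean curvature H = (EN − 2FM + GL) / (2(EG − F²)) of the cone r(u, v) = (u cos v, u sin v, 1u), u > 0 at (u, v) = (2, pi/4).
H = sqrt(2)/8

With E = 2, F = 0, G = u^2, L = 0, M = 0, N = sqrt(2)*u^2/(2*Abs(u)), assemble
  H = (EN − 2FM + GL) / (2(EG − F²)) = sqrt(2)/(4*Abs(u)).
At (u, v) = (2, pi/4): H = sqrt(2)/8.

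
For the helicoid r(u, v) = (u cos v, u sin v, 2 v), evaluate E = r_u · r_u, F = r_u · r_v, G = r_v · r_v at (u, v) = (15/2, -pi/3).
E = 1;  F = 0;  G = 241/4

Partials: r_u = (cos(v), sin(v), 0), r_v = (-u*sin(v), u*cos(v), 2). As functions of (u, v):
  E = r_u · r_u = 1,
  F = r_u · r_v = 0,
  G = r_v · r_v = u^2 + 4.
Evaluating at (u, v) = (15/2, -pi/3): E = 1, F = 0, G = 241/4.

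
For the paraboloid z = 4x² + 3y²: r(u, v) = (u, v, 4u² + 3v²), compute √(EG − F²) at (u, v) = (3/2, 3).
√(EG − F²)|_{(3/2, 3)} = sqrt(469)

E = 64*u^2 + 1, F = 48*u*v, G = 36*v^2 + 1; EG − F² = 64*u^2 + 36*v^2 + 1; √(EG − F²) = sqrt(64*u^2 + 36*v^2 + 1). At the given point: sqrt(469).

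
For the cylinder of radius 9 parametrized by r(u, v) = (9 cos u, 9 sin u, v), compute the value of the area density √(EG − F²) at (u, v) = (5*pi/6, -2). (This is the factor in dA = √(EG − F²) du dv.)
√(EG − F²)|_{(5*pi/6, -2)} = 9

E = 81, F = 0, G = 1, so EG − F² = 81. Taking the positive square root: √(EG − F²) = 9. At (u, v) = (5*pi/6, -2): 9.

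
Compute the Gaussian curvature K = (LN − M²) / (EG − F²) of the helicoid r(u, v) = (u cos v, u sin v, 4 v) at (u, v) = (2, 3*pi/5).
K = -1/25

Coefficients of the first fundamental form: E = 1, F = 0, G = u^2 + 16.
Coefficients of the second fundamental form: L = 0, M = -4/sqrt(u^2 + 16), N = 0.
Assemble K = (LN − M²)/(EG − F²) = -16/(u^2 + 16)^2. At (u, v) = (2, 3*pi/5): K = -1/25.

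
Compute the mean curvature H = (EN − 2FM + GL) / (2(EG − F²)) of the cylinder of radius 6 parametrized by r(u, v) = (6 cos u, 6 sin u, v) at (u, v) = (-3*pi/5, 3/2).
H = -1/12

With E = 36, F = 0, G = 1, L = -6, M = 0, N = 0, assemble
  H = (EN − 2FM + GL) / (2(EG − F²)) = -1/12.
At (u, v) = (-3*pi/5, 3/2): H = -1/12.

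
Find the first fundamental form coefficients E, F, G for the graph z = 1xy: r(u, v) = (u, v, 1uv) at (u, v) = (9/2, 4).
E = 17;  F = 18;  G = 85/4

Partials: r_u = (1, 0, v), r_v = (0, 1, u). As functions of (u, v):
  E = r_u · r_u = v^2 + 1,
  F = r_u · r_v = u*v,
  G = r_v · r_v = u^2 + 1.
Evaluating at (u, v) = (9/2, 4): E = 17, F = 18, G = 85/4.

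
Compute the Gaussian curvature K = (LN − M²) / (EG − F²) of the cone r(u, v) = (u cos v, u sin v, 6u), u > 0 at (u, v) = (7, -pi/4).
K = 0

Coefficients of the first fundamental form: E = 37, F = 0, G = u^2.
Coefficients of the second fundamental form: L = 0, M = 0, N = 6*sqrt(37)*u^2/(37*Abs(u)).
Assemble K = (LN − M²)/(EG − F²) = 0. At (u, v) = (7, -pi/4): K = 0.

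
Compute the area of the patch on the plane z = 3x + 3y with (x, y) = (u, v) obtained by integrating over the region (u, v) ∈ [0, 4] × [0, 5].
Area = 20*sqrt(19)

Area = ∫∫ √(EG − F²) du dv with √(EG − F²) = sqrt(19). Integrating over [0, 4] × [0, 5] gives 20*sqrt(19).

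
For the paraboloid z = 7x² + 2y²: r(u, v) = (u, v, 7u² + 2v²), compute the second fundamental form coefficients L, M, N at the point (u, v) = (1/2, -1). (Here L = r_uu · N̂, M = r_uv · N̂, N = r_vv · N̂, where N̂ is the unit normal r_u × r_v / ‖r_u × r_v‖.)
L = 7*sqrt(66)/33;  M = 0;  N = 2*sqrt(66)/33

Compute the unit normal N̂(u, v) = (-14*u/sqrt(196*u^2 + 16*v^2 + 1), -4*v/sqrt(196*u^2 + 16*v^2 + 1), 1/sqrt(196*u^2 + 16*v^2 + 1)), and the second partials r_uu, r_uv, r_vv. Take dot products:
  L(u, v) = r_uu · N̂ = 14/sqrt(196*u^2 + 16*v^2 + 1),
  M(u, v) = r_uv · N̂ = 0,
  N(u, v) = r_vv · N̂ = 4/sqrt(196*u^2 + 16*v^2 + 1).
Evaluating at (u, v) = (1/2, -1):
  L = 7*sqrt(66)/33, M = 0, N = 2*sqrt(66)/33.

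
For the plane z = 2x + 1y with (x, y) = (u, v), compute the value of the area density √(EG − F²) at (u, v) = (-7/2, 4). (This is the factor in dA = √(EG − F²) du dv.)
√(EG − F²)|_{(-7/2, 4)} = sqrt(6)

E = 5, F = 2, G = 2, so EG − F² = 6. Taking the positive square root: √(EG − F²) = sqrt(6). At (u, v) = (-7/2, 4): sqrt(6).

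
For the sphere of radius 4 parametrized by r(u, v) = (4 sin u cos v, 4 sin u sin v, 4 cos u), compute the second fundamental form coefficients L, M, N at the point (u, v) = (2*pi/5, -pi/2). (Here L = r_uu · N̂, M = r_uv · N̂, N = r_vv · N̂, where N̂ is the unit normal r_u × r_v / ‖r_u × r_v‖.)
L = -4;  M = 0;  N = -5/2 - sqrt(5)/2

Compute the unit normal N̂(u, v) = (sin(u)^2*cos(v)/Abs(sin(u)), sin(u)^2*sin(v)/Abs(sin(u)), sin(2*u)/(2*Abs(sin(u)))), and the second partials r_uu, r_uv, r_vv. Take dot products:
  L(u, v) = r_uu · N̂ = -4*sin(u)/Abs(sin(u)),
  M(u, v) = r_uv · N̂ = 0,
  N(u, v) = r_vv · N̂ = -4*sin(u)^3/Abs(sin(u)).
Evaluating at (u, v) = (2*pi/5, -pi/2):
  L = -4, M = 0, N = -5/2 - sqrt(5)/2.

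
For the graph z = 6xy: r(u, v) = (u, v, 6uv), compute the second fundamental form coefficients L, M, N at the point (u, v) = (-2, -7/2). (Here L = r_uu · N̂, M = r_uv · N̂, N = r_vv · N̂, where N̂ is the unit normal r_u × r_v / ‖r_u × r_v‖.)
L = 0;  M = 3*sqrt(586)/293;  N = 0

Compute the unit normal N̂(u, v) = (-6*v/sqrt(36*u^2 + 36*v^2 + 1), -6*u/sqrt(36*u^2 + 36*v^2 + 1), 1/sqrt(36*u^2 + 36*v^2 + 1)), and the second partials r_uu, r_uv, r_vv. Take dot products:
  L(u, v) = r_uu · N̂ = 0,
  M(u, v) = r_uv · N̂ = 6/sqrt(36*u^2 + 36*v^2 + 1),
  N(u, v) = r_vv · N̂ = 0.
Evaluating at (u, v) = (-2, -7/2):
  L = 0, M = 3*sqrt(586)/293, N = 0.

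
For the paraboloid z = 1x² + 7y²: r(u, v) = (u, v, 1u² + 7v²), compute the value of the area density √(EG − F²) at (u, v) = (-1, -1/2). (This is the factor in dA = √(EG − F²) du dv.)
√(EG − F²)|_{(-1, -1/2)} = 3*sqrt(6)

E = 4*u^2 + 1, F = 28*u*v, G = 196*v^2 + 1, so EG − F² = 4*u^2 + 196*v^2 + 1. Taking the positive square root: √(EG − F²) = sqrt(4*u^2 + 196*v^2 + 1). At (u, v) = (-1, -1/2): 3*sqrt(6).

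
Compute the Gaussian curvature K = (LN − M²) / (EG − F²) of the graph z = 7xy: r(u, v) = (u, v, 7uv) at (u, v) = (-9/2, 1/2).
K = -196/4044121

Coefficients of the first fundamental form: E = 49*v^2 + 1, F = 49*u*v, G = 49*u^2 + 1.
Coefficients of the second fundamental form: L = 0, M = 7/sqrt(49*u^2 + 49*v^2 + 1), N = 0.
Assemble K = (LN − M²)/(EG − F²) = -49/(2401*u^4 + 4802*u^2*v^2 + 98*u^2 + 2401*v^4 + 98*v^2 + 1). At (u, v) = (-9/2, 1/2): K = -196/4044121.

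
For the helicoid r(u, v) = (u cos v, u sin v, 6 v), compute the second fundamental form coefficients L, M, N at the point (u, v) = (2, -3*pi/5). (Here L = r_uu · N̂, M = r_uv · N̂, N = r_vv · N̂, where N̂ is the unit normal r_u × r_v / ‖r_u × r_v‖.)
L = 0;  M = -3*sqrt(10)/10;  N = 0

Compute the unit normal N̂(u, v) = (6*sin(v)/sqrt(u^2 + 36), -6*cos(v)/sqrt(u^2 + 36), u/sqrt(u^2 + 36)), and the second partials r_uu, r_uv, r_vv. Take dot products:
  L(u, v) = r_uu · N̂ = 0,
  M(u, v) = r_uv · N̂ = -6/sqrt(u^2 + 36),
  N(u, v) = r_vv · N̂ = 0.
Evaluating at (u, v) = (2, -3*pi/5):
  L = 0, M = -3*sqrt(10)/10, N = 0.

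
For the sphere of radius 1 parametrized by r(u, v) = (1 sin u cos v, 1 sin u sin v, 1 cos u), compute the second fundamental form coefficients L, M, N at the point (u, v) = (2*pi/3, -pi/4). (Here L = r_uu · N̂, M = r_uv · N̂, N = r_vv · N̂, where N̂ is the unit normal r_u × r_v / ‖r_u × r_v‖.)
L = -1;  M = 0;  N = -3/4

Compute the unit normal N̂(u, v) = (sin(u)^2*cos(v)/Abs(sin(u)), sin(u)^2*sin(v)/Abs(sin(u)), sin(2*u)/(2*Abs(sin(u)))), and the second partials r_uu, r_uv, r_vv. Take dot products:
  L(u, v) = r_uu · N̂ = -sin(u)/Abs(sin(u)),
  M(u, v) = r_uv · N̂ = 0,
  N(u, v) = r_vv · N̂ = -sin(u)^3/Abs(sin(u)).
Evaluating at (u, v) = (2*pi/3, -pi/4):
  L = -1, M = 0, N = -3/4.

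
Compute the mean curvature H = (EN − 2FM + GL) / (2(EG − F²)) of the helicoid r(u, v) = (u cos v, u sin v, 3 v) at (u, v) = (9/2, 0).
H = 0

With E = 1, F = 0, G = u^2 + 9, L = 0, M = -3/sqrt(u^2 + 9), N = 0, assemble
  H = (EN − 2FM + GL) / (2(EG − F²)) = 0.
At (u, v) = (9/2, 0): H = 0.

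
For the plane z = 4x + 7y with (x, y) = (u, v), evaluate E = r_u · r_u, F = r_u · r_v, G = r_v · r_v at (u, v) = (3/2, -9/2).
E = 17;  F = 28;  G = 50

Partials: r_u = (1, 0, 4), r_v = (0, 1, 7). As functions of (u, v):
  E = r_u · r_u = 17,
  F = r_u · r_v = 28,
  G = r_v · r_v = 50.
Evaluating at (u, v) = (3/2, -9/2): E = 17, F = 28, G = 50.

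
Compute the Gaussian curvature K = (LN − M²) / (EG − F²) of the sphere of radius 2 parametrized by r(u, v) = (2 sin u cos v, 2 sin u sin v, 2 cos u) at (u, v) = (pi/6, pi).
K = 1/4

Coefficients of the first fundamental form: E = 4, F = 0, G = 4*sin(u)^2.
Coefficients of the second fundamental form: L = -2*sin(u)/Abs(sin(u)), M = 0, N = -2*sin(u)^3/Abs(sin(u)).
Assemble K = (LN − M²)/(EG − F²) = 1/4. At (u, v) = (pi/6, pi): K = 1/4.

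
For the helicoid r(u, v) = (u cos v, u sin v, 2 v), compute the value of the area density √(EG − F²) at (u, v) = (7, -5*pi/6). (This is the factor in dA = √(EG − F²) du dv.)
√(EG − F²)|_{(7, -5*pi/6)} = sqrt(53)

E = 1, F = 0, G = u^2 + 4, so EG − F² = u^2 + 4. Taking the positive square root: √(EG − F²) = sqrt(u^2 + 4). At (u, v) = (7, -5*pi/6): sqrt(53).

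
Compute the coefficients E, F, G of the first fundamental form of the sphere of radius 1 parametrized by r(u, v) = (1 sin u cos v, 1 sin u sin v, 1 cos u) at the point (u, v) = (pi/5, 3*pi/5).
E = 1;  F = 0;  G = 5/8 - sqrt(5)/8

Partials: r_u = (cos(u)*cos(v), sin(v)*cos(u), -sin(u)), r_v = (-sin(u)*sin(v), sin(u)*cos(v), 0). As functions of (u, v):
  E = r_u · r_u = 1,
  F = r_u · r_v = 0,
  G = r_v · r_v = sin(u)^2.
Evaluating at (u, v) = (pi/5, 3*pi/5): E = 1, F = 0, G = 5/8 - sqrt(5)/8.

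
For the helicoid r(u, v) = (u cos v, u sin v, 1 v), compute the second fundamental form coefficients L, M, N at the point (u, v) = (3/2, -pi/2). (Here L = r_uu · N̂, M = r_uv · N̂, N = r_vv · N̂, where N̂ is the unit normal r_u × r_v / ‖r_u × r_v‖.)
L = 0;  M = -2*sqrt(13)/13;  N = 0

Compute the unit normal N̂(u, v) = (sin(v)/sqrt(u^2 + 1), -cos(v)/sqrt(u^2 + 1), u/sqrt(u^2 + 1)), and the second partials r_uu, r_uv, r_vv. Take dot products:
  L(u, v) = r_uu · N̂ = 0,
  M(u, v) = r_uv · N̂ = -1/sqrt(u^2 + 1),
  N(u, v) = r_vv · N̂ = 0.
Evaluating at (u, v) = (3/2, -pi/2):
  L = 0, M = -2*sqrt(13)/13, N = 0.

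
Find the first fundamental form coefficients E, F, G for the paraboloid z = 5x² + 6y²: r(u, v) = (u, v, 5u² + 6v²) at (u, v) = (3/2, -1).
E = 226;  F = -180;  G = 145

Partials: r_u = (1, 0, 10*u), r_v = (0, 1, 12*v). As functions of (u, v):
  E = r_u · r_u = 100*u^2 + 1,
  F = r_u · r_v = 120*u*v,
  G = r_v · r_v = 144*v^2 + 1.
Evaluating at (u, v) = (3/2, -1): E = 226, F = -180, G = 145.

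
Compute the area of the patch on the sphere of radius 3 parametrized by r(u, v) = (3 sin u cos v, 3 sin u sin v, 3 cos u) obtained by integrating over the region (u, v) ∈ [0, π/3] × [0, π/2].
Area = 9*pi/4

Area = ∫∫ √(EG − F²) du dv with √(EG − F²) = 9*Abs(sin(u)). Integrating over [0, π/3] × [0, π/2] gives 9*pi/4.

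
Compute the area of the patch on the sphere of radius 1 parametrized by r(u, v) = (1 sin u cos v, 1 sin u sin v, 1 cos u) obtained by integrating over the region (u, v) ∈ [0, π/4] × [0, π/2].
Area = pi*(2 - sqrt(2))/4

Area = ∫∫ √(EG − F²) du dv with √(EG − F²) = Abs(sin(u)). Integrating over [0, π/4] × [0, π/2] gives pi*(2 - sqrt(2))/4.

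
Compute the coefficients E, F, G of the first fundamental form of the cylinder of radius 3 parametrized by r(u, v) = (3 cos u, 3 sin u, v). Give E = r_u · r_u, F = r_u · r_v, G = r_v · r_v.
E = 9;  F = 0;  G = 1

Compute partials: r_u = (-3*sin(u), 3*cos(u), 0), r_v = (0, 0, 1). Then
  E = r_u · r_u = 9,
  F = r_u · r_v = 0,
  G = r_v · r_v = 1.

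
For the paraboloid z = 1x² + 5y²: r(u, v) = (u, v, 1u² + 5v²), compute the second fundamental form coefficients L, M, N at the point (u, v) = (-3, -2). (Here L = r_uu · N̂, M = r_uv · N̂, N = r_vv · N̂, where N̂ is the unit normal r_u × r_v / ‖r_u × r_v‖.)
L = 2*sqrt(437)/437;  M = 0;  N = 10*sqrt(437)/437

Compute the unit normal N̂(u, v) = (-2*u/sqrt(4*u^2 + 100*v^2 + 1), -10*v/sqrt(4*u^2 + 100*v^2 + 1), 1/sqrt(4*u^2 + 100*v^2 + 1)), and the second partials r_uu, r_uv, r_vv. Take dot products:
  L(u, v) = r_uu · N̂ = 2/sqrt(4*u^2 + 100*v^2 + 1),
  M(u, v) = r_uv · N̂ = 0,
  N(u, v) = r_vv · N̂ = 10/sqrt(4*u^2 + 100*v^2 + 1).
Evaluating at (u, v) = (-3, -2):
  L = 2*sqrt(437)/437, M = 0, N = 10*sqrt(437)/437.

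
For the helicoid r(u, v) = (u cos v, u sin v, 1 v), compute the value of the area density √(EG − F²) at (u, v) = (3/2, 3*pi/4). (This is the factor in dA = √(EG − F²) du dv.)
√(EG − F²)|_{(3/2, 3*pi/4)} = sqrt(13)/2

E = 1, F = 0, G = u^2 + 1, so EG − F² = u^2 + 1. Taking the positive square root: √(EG − F²) = sqrt(u^2 + 1). At (u, v) = (3/2, 3*pi/4): sqrt(13)/2.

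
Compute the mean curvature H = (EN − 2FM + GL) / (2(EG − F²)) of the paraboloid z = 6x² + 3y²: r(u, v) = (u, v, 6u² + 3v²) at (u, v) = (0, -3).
H = 1953*sqrt(13)/21125

With E = 144*u^2 + 1, F = 72*u*v, G = 36*v^2 + 1, L = 12/sqrt(144*u^2 + 36*v^2 + 1), M = 0, N = 6/sqrt(144*u^2 + 36*v^2 + 1), assemble
  H = (EN − 2FM + GL) / (2(EG − F²)) = 9*(48*u^2 + 24*v^2 + 1)/(144*u^2 + 36*v^2 + 1)^(3/2).
At (u, v) = (0, -3): H = 1953*sqrt(13)/21125.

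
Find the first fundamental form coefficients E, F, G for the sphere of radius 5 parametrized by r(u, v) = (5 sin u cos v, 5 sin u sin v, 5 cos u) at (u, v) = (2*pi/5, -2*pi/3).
E = 25;  F = 0;  G = 25*sqrt(5)/8 + 125/8

Partials: r_u = (5*cos(u)*cos(v), 5*sin(v)*cos(u), -5*sin(u)), r_v = (-5*sin(u)*sin(v), 5*sin(u)*cos(v), 0). As functions of (u, v):
  E = r_u · r_u = 25,
  F = r_u · r_v = 0,
  G = r_v · r_v = 25*sin(u)^2.
Evaluating at (u, v) = (2*pi/5, -2*pi/3): E = 25, F = 0, G = 25*sqrt(5)/8 + 125/8.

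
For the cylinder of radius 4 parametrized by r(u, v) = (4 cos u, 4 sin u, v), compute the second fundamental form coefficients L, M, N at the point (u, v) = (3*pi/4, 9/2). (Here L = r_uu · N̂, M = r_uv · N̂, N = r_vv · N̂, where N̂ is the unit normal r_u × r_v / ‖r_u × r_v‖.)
L = -4;  M = 0;  N = 0

Compute the unit normal N̂(u, v) = (cos(u), sin(u), 0), and the second partials r_uu, r_uv, r_vv. Take dot products:
  L(u, v) = r_uu · N̂ = -4,
  M(u, v) = r_uv · N̂ = 0,
  N(u, v) = r_vv · N̂ = 0.
Evaluating at (u, v) = (3*pi/4, 9/2):
  L = -4, M = 0, N = 0.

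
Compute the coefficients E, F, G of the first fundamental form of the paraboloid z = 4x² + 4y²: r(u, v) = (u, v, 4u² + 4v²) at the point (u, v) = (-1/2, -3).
E = 17;  F = 96;  G = 577

Partials: r_u = (1, 0, 8*u), r_v = (0, 1, 8*v). As functions of (u, v):
  E = r_u · r_u = 64*u^2 + 1,
  F = r_u · r_v = 64*u*v,
  G = r_v · r_v = 64*v^2 + 1.
Evaluating at (u, v) = (-1/2, -3): E = 17, F = 96, G = 577.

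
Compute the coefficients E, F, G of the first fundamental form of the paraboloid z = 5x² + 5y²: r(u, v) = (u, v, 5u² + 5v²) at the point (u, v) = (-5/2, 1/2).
E = 626;  F = -125;  G = 26

Partials: r_u = (1, 0, 10*u), r_v = (0, 1, 10*v). As functions of (u, v):
  E = r_u · r_u = 100*u^2 + 1,
  F = r_u · r_v = 100*u*v,
  G = r_v · r_v = 100*v^2 + 1.
Evaluating at (u, v) = (-5/2, 1/2): E = 626, F = -125, G = 26.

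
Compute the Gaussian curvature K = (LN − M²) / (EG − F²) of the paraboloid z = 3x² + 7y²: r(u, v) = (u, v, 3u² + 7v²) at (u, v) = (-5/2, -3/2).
K = 84/444889

Coefficients of the first fundamental form: E = 36*u^2 + 1, F = 84*u*v, G = 196*v^2 + 1.
Coefficients of the second fundamental form: L = 6/sqrt(36*u^2 + 196*v^2 + 1), M = 0, N = 14/sqrt(36*u^2 + 196*v^2 + 1).
Assemble K = (LN − M²)/(EG − F²) = 84/(1296*u^4 + 14112*u^2*v^2 + 72*u^2 + 38416*v^4 + 392*v^2 + 1). At (u, v) = (-5/2, -3/2): K = 84/444889.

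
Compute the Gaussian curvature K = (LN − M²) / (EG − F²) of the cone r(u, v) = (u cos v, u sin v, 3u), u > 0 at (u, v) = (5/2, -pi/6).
K = 0

Coefficients of the first fundamental form: E = 10, F = 0, G = u^2.
Coefficients of the second fundamental form: L = 0, M = 0, N = 3*sqrt(10)*u^2/(10*Abs(u)).
Assemble K = (LN − M²)/(EG − F²) = 0. At (u, v) = (5/2, -pi/6): K = 0.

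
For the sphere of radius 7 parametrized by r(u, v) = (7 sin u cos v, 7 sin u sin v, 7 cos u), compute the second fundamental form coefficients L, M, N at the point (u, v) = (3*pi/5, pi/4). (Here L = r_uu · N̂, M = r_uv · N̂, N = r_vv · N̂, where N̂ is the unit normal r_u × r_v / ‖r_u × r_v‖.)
L = -7;  M = 0;  N = -35/8 - 7*sqrt(5)/8

Compute the unit normal N̂(u, v) = (sin(u)^2*cos(v)/Abs(sin(u)), sin(u)^2*sin(v)/Abs(sin(u)), sin(2*u)/(2*Abs(sin(u)))), and the second partials r_uu, r_uv, r_vv. Take dot products:
  L(u, v) = r_uu · N̂ = -7*sin(u)/Abs(sin(u)),
  M(u, v) = r_uv · N̂ = 0,
  N(u, v) = r_vv · N̂ = -7*sin(u)^3/Abs(sin(u)).
Evaluating at (u, v) = (3*pi/5, pi/4):
  L = -7, M = 0, N = -35/8 - 7*sqrt(5)/8.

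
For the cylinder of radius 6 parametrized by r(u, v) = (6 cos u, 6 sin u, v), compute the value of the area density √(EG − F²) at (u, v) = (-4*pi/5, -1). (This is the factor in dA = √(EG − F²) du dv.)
√(EG − F²)|_{(-4*pi/5, -1)} = 6

E = 36, F = 0, G = 1, so EG − F² = 36. Taking the positive square root: √(EG − F²) = 6. At (u, v) = (-4*pi/5, -1): 6.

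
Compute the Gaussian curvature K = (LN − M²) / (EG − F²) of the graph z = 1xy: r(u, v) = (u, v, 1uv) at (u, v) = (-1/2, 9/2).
K = -4/1849

Coefficients of the first fundamental form: E = v^2 + 1, F = u*v, G = u^2 + 1.
Coefficients of the second fundamental form: L = 0, M = 1/sqrt(u^2 + v^2 + 1), N = 0.
Assemble K = (LN − M²)/(EG − F²) = 1/((u^2*v^2 - (u^2 + 1)*(v^2 + 1))*(u^2 + v^2 + 1)). At (u, v) = (-1/2, 9/2): K = -4/1849.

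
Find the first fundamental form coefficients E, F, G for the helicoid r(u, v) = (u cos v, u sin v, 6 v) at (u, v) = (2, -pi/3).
E = 1;  F = 0;  G = 40

Partials: r_u = (cos(v), sin(v), 0), r_v = (-u*sin(v), u*cos(v), 6). As functions of (u, v):
  E = r_u · r_u = 1,
  F = r_u · r_v = 0,
  G = r_v · r_v = u^2 + 36.
Evaluating at (u, v) = (2, -pi/3): E = 1, F = 0, G = 40.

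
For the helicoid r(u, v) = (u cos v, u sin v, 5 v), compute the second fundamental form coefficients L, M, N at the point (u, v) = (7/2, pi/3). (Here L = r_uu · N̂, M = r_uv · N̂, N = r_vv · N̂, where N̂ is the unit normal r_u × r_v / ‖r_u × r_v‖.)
L = 0;  M = -10*sqrt(149)/149;  N = 0

Compute the unit normal N̂(u, v) = (5*sin(v)/sqrt(u^2 + 25), -5*cos(v)/sqrt(u^2 + 25), u/sqrt(u^2 + 25)), and the second partials r_uu, r_uv, r_vv. Take dot products:
  L(u, v) = r_uu · N̂ = 0,
  M(u, v) = r_uv · N̂ = -5/sqrt(u^2 + 25),
  N(u, v) = r_vv · N̂ = 0.
Evaluating at (u, v) = (7/2, pi/3):
  L = 0, M = -10*sqrt(149)/149, N = 0.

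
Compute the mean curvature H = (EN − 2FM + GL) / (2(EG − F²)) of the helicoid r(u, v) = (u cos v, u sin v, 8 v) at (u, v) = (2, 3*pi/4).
H = 0

With E = 1, F = 0, G = u^2 + 64, L = 0, M = -8/sqrt(u^2 + 64), N = 0, assemble
  H = (EN − 2FM + GL) / (2(EG − F²)) = 0.
At (u, v) = (2, 3*pi/4): H = 0.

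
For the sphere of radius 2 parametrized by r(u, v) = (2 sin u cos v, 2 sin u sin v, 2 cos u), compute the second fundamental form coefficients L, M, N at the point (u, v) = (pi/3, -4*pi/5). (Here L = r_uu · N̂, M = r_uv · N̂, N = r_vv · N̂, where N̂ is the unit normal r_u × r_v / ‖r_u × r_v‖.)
L = -2;  M = 0;  N = -3/2

Compute the unit normal N̂(u, v) = (sin(u)^2*cos(v)/Abs(sin(u)), sin(u)^2*sin(v)/Abs(sin(u)), sin(2*u)/(2*Abs(sin(u)))), and the second partials r_uu, r_uv, r_vv. Take dot products:
  L(u, v) = r_uu · N̂ = -2*sin(u)/Abs(sin(u)),
  M(u, v) = r_uv · N̂ = 0,
  N(u, v) = r_vv · N̂ = -2*sin(u)^3/Abs(sin(u)).
Evaluating at (u, v) = (pi/3, -4*pi/5):
  L = -2, M = 0, N = -3/2.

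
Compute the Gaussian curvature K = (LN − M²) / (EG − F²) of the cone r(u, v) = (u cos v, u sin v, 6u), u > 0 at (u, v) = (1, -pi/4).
K = 0

Coefficients of the first fundamental form: E = 37, F = 0, G = u^2.
Coefficients of the second fundamental form: L = 0, M = 0, N = 6*sqrt(37)*u^2/(37*Abs(u)).
Assemble K = (LN − M²)/(EG − F²) = 0. At (u, v) = (1, -pi/4): K = 0.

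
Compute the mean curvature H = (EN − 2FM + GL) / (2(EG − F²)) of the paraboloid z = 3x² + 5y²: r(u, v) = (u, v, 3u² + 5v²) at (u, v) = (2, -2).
H = 1928*sqrt(545)/297025

With E = 36*u^2 + 1, F = 60*u*v, G = 100*v^2 + 1, L = 6/sqrt(36*u^2 + 100*v^2 + 1), M = 0, N = 10/sqrt(36*u^2 + 100*v^2 + 1), assemble
  H = (EN − 2FM + GL) / (2(EG − F²)) = 4*(45*u^2 + 75*v^2 + 2)/(36*u^2 + 100*v^2 + 1)^(3/2).
At (u, v) = (2, -2): H = 1928*sqrt(545)/297025.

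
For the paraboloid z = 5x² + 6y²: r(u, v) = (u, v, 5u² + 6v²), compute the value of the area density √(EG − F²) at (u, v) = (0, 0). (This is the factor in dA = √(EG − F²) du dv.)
√(EG − F²)|_{(0, 0)} = 1

E = 100*u^2 + 1, F = 120*u*v, G = 144*v^2 + 1, so EG − F² = 100*u^2 + 144*v^2 + 1. Taking the positive square root: √(EG − F²) = sqrt(100*u^2 + 144*v^2 + 1). At (u, v) = (0, 0): 1.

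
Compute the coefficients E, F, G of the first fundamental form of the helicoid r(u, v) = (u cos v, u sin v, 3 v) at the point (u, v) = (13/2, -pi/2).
E = 1;  F = 0;  G = 205/4

Partials: r_u = (cos(v), sin(v), 0), r_v = (-u*sin(v), u*cos(v), 3). As functions of (u, v):
  E = r_u · r_u = 1,
  F = r_u · r_v = 0,
  G = r_v · r_v = u^2 + 9.
Evaluating at (u, v) = (13/2, -pi/2): E = 1, F = 0, G = 205/4.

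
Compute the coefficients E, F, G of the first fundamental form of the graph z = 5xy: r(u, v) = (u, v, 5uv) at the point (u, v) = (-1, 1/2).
E = 29/4;  F = -25/2;  G = 26

Partials: r_u = (1, 0, 5*v), r_v = (0, 1, 5*u). As functions of (u, v):
  E = r_u · r_u = 25*v^2 + 1,
  F = r_u · r_v = 25*u*v,
  G = r_v · r_v = 25*u^2 + 1.
Evaluating at (u, v) = (-1, 1/2): E = 29/4, F = -25/2, G = 26.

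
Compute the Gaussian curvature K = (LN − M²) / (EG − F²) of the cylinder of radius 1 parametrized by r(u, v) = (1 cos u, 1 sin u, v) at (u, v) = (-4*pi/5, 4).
K = 0

Coefficients of the first fundamental form: E = 1, F = 0, G = 1.
Coefficients of the second fundamental form: L = -1, M = 0, N = 0.
Assemble K = (LN − M²)/(EG − F²) = 0. At (u, v) = (-4*pi/5, 4): K = 0.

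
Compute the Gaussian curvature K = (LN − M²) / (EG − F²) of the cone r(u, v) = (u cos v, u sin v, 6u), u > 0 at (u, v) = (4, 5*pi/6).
K = 0

Coefficients of the first fundamental form: E = 37, F = 0, G = u^2.
Coefficients of the second fundamental form: L = 0, M = 0, N = 6*sqrt(37)*u^2/(37*Abs(u)).
Assemble K = (LN − M²)/(EG − F²) = 0. At (u, v) = (4, 5*pi/6): K = 0.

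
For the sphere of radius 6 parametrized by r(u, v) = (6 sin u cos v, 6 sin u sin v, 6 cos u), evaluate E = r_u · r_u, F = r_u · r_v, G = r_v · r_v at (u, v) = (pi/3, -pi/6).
E = 36;  F = 0;  G = 27

Partials: r_u = (6*cos(u)*cos(v), 6*sin(v)*cos(u), -6*sin(u)), r_v = (-6*sin(u)*sin(v), 6*sin(u)*cos(v), 0). As functions of (u, v):
  E = r_u · r_u = 36,
  F = r_u · r_v = 0,
  G = r_v · r_v = 36*sin(u)^2.
Evaluating at (u, v) = (pi/3, -pi/6): E = 36, F = 0, G = 27.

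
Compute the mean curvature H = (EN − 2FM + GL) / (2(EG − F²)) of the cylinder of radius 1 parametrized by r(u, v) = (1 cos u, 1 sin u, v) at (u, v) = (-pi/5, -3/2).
H = -1/2

With E = 1, F = 0, G = 1, L = -1, M = 0, N = 0, assemble
  H = (EN − 2FM + GL) / (2(EG − F²)) = -1/2.
At (u, v) = (-pi/5, -3/2): H = -1/2.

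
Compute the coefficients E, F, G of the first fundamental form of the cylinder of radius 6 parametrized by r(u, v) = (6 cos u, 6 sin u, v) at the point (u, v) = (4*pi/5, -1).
E = 36;  F = 0;  G = 1

Partials: r_u = (-6*sin(u), 6*cos(u), 0), r_v = (0, 0, 1). As functions of (u, v):
  E = r_u · r_u = 36,
  F = r_u · r_v = 0,
  G = r_v · r_v = 1.
Evaluating at (u, v) = (4*pi/5, -1): E = 36, F = 0, G = 1.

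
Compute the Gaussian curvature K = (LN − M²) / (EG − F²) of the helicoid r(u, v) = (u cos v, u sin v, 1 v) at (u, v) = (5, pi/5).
K = -1/676

Coefficients of the first fundamental form: E = 1, F = 0, G = u^2 + 1.
Coefficients of the second fundamental form: L = 0, M = -1/sqrt(u^2 + 1), N = 0.
Assemble K = (LN − M²)/(EG − F²) = -1/(u^2 + 1)^2. At (u, v) = (5, pi/5): K = -1/676.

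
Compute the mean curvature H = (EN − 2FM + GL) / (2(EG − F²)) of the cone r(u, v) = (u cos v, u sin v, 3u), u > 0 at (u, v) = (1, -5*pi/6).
H = 3*sqrt(10)/20

With E = 10, F = 0, G = u^2, L = 0, M = 0, N = 3*sqrt(10)*u^2/(10*Abs(u)), assemble
  H = (EN − 2FM + GL) / (2(EG − F²)) = 3*sqrt(10)/(20*Abs(u)).
At (u, v) = (1, -5*pi/6): H = 3*sqrt(10)/20.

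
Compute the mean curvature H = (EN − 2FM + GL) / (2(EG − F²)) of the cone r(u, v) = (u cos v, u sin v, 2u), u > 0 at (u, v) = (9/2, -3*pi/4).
H = 2*sqrt(5)/45

With E = 5, F = 0, G = u^2, L = 0, M = 0, N = 2*sqrt(5)*u^2/(5*Abs(u)), assemble
  H = (EN − 2FM + GL) / (2(EG − F²)) = sqrt(5)/(5*Abs(u)).
At (u, v) = (9/2, -3*pi/4): H = 2*sqrt(5)/45.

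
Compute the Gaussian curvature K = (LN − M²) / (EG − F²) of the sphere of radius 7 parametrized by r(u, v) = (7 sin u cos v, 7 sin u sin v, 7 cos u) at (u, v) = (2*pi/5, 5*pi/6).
K = 1/49

Coefficients of the first fundamental form: E = 49, F = 0, G = 49*sin(u)^2.
Coefficients of the second fundamental form: L = -7*sin(u)/Abs(sin(u)), M = 0, N = -7*sin(u)^3/Abs(sin(u)).
Assemble K = (LN − M²)/(EG − F²) = 1/49. At (u, v) = (2*pi/5, 5*pi/6): K = 1/49.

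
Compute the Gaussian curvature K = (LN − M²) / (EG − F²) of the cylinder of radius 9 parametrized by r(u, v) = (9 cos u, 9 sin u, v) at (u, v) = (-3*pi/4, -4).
K = 0

Coefficients of the first fundamental form: E = 81, F = 0, G = 1.
Coefficients of the second fundamental form: L = -9, M = 0, N = 0.
Assemble K = (LN − M²)/(EG − F²) = 0. At (u, v) = (-3*pi/4, -4): K = 0.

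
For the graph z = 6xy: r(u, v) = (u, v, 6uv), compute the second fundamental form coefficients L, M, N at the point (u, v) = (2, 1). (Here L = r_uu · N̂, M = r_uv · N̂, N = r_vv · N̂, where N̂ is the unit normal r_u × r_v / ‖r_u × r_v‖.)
L = 0;  M = 6*sqrt(181)/181;  N = 0

Compute the unit normal N̂(u, v) = (-6*v/sqrt(36*u^2 + 36*v^2 + 1), -6*u/sqrt(36*u^2 + 36*v^2 + 1), 1/sqrt(36*u^2 + 36*v^2 + 1)), and the second partials r_uu, r_uv, r_vv. Take dot products:
  L(u, v) = r_uu · N̂ = 0,
  M(u, v) = r_uv · N̂ = 6/sqrt(36*u^2 + 36*v^2 + 1),
  N(u, v) = r_vv · N̂ = 0.
Evaluating at (u, v) = (2, 1):
  L = 0, M = 6*sqrt(181)/181, N = 0.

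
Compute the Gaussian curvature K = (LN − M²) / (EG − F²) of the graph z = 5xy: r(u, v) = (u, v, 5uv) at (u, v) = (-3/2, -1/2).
K = -100/16129

Coefficients of the first fundamental form: E = 25*v^2 + 1, F = 25*u*v, G = 25*u^2 + 1.
Coefficients of the second fundamental form: L = 0, M = 5/sqrt(25*u^2 + 25*v^2 + 1), N = 0.
Assemble K = (LN − M²)/(EG − F²) = -25/(625*u^4 + 1250*u^2*v^2 + 50*u^2 + 625*v^4 + 50*v^2 + 1). At (u, v) = (-3/2, -1/2): K = -100/16129.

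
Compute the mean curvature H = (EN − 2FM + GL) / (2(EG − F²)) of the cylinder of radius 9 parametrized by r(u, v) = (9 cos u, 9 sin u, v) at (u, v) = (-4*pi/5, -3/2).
H = -1/18

With E = 81, F = 0, G = 1, L = -9, M = 0, N = 0, assemble
  H = (EN − 2FM + GL) / (2(EG − F²)) = -1/18.
At (u, v) = (-4*pi/5, -3/2): H = -1/18.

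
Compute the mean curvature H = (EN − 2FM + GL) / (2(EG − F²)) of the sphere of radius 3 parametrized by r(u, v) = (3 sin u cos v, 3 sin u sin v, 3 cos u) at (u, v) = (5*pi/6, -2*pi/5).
H = -1/3

With E = 9, F = 0, G = 9*sin(u)^2, L = -3*sin(u)/Abs(sin(u)), M = 0, N = -3*sin(u)^3/Abs(sin(u)), assemble
  H = (EN − 2FM + GL) / (2(EG − F²)) = -sin(u)/(3*Abs(sin(u))).
At (u, v) = (5*pi/6, -2*pi/5): H = -1/3.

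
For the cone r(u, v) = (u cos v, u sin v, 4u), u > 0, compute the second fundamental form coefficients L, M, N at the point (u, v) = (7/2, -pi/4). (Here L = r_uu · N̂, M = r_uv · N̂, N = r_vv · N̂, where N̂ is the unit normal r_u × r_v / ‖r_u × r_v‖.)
L = 0;  M = 0;  N = 14*sqrt(17)/17

Compute the unit normal N̂(u, v) = (-4*sqrt(17)*u*cos(v)/(17*Abs(u)), -4*sqrt(17)*u*sin(v)/(17*Abs(u)), sqrt(17)*u/(17*Abs(u))), and the second partials r_uu, r_uv, r_vv. Take dot products:
  L(u, v) = r_uu · N̂ = 0,
  M(u, v) = r_uv · N̂ = 0,
  N(u, v) = r_vv · N̂ = 4*sqrt(17)*u^2/(17*Abs(u)).
Evaluating at (u, v) = (7/2, -pi/4):
  L = 0, M = 0, N = 14*sqrt(17)/17.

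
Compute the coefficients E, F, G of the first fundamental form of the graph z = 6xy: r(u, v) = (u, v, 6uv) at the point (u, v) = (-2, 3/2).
E = 82;  F = -108;  G = 145

Partials: r_u = (1, 0, 6*v), r_v = (0, 1, 6*u). As functions of (u, v):
  E = r_u · r_u = 36*v^2 + 1,
  F = r_u · r_v = 36*u*v,
  G = r_v · r_v = 36*u^2 + 1.
Evaluating at (u, v) = (-2, 3/2): E = 82, F = -108, G = 145.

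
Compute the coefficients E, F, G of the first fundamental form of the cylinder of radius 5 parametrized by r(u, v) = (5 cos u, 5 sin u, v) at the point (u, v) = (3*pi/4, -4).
E = 25;  F = 0;  G = 1

Partials: r_u = (-5*sin(u), 5*cos(u), 0), r_v = (0, 0, 1). As functions of (u, v):
  E = r_u · r_u = 25,
  F = r_u · r_v = 0,
  G = r_v · r_v = 1.
Evaluating at (u, v) = (3*pi/4, -4): E = 25, F = 0, G = 1.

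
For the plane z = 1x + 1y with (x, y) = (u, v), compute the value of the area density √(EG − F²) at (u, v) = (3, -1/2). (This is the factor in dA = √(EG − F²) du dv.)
√(EG − F²)|_{(3, -1/2)} = sqrt(3)

E = 2, F = 1, G = 2, so EG − F² = 3. Taking the positive square root: √(EG − F²) = sqrt(3). At (u, v) = (3, -1/2): sqrt(3).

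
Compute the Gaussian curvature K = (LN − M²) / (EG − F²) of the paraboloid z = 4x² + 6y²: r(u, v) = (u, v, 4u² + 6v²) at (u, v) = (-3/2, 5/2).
K = 96/1092025

Coefficients of the first fundamental form: E = 64*u^2 + 1, F = 96*u*v, G = 144*v^2 + 1.
Coefficients of the second fundamental form: L = 8/sqrt(64*u^2 + 144*v^2 + 1), M = 0, N = 12/sqrt(64*u^2 + 144*v^2 + 1).
Assemble K = (LN − M²)/(EG − F²) = 96/(4096*u^4 + 18432*u^2*v^2 + 128*u^2 + 20736*v^4 + 288*v^2 + 1). At (u, v) = (-3/2, 5/2): K = 96/1092025.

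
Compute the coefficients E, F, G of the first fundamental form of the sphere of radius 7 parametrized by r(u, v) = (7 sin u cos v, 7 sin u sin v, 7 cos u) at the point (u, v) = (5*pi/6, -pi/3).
E = 49;  F = 0;  G = 49/4

Partials: r_u = (7*cos(u)*cos(v), 7*sin(v)*cos(u), -7*sin(u)), r_v = (-7*sin(u)*sin(v), 7*sin(u)*cos(v), 0). As functions of (u, v):
  E = r_u · r_u = 49,
  F = r_u · r_v = 0,
  G = r_v · r_v = 49*sin(u)^2.
Evaluating at (u, v) = (5*pi/6, -pi/3): E = 49, F = 0, G = 49/4.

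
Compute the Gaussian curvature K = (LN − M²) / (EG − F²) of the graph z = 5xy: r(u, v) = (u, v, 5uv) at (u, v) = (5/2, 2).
K = -400/1058841

Coefficients of the first fundamental form: E = 25*v^2 + 1, F = 25*u*v, G = 25*u^2 + 1.
Coefficients of the second fundamental form: L = 0, M = 5/sqrt(25*u^2 + 25*v^2 + 1), N = 0.
Assemble K = (LN − M²)/(EG − F²) = -25/(625*u^4 + 1250*u^2*v^2 + 50*u^2 + 625*v^4 + 50*v^2 + 1). At (u, v) = (5/2, 2): K = -400/1058841.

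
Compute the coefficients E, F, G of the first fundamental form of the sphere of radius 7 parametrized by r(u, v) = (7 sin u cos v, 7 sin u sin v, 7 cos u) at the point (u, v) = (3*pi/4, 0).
E = 49;  F = 0;  G = 49/2

Partials: r_u = (7*cos(u)*cos(v), 7*sin(v)*cos(u), -7*sin(u)), r_v = (-7*sin(u)*sin(v), 7*sin(u)*cos(v), 0). As functions of (u, v):
  E = r_u · r_u = 49,
  F = r_u · r_v = 0,
  G = r_v · r_v = 49*sin(u)^2.
Evaluating at (u, v) = (3*pi/4, 0): E = 49, F = 0, G = 49/2.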